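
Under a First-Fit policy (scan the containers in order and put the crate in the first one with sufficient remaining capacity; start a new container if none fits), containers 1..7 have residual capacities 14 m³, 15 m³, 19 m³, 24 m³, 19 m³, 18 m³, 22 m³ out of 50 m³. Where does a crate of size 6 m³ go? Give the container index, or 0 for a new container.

Containers with room: container 1 (14 m³), container 2 (15 m³), container 3 (19 m³), container 4 (24 m³), container 5 (19 m³), container 6 (18 m³), container 7 (22 m³).
The first with room is container 1.

1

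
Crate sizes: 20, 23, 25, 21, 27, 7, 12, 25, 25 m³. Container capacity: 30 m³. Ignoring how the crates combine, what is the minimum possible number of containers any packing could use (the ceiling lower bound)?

Total size = 20 + 23 + 25 + 21 + 27 + 7 + 12 + 25 + 25 = 185 m³.
⌈185 / 30⌉ = 7.

7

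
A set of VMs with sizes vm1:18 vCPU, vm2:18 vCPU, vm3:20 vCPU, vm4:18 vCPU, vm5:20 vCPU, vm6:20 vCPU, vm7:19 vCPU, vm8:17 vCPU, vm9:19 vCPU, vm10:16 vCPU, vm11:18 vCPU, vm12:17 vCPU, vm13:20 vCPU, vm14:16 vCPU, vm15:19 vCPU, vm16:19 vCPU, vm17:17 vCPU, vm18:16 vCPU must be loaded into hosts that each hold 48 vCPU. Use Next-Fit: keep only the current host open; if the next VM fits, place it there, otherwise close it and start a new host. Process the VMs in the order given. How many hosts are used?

vm1 (18 vCPU) → host 1 (remaining 30 vCPU)
vm2 (18 vCPU) → host 1 (remaining 12 vCPU)
vm3 (20 vCPU) → host 2 (remaining 28 vCPU)
vm4 (18 vCPU) → host 2 (remaining 10 vCPU)
vm5 (20 vCPU) → host 3 (remaining 28 vCPU)
vm6 (20 vCPU) → host 3 (remaining 8 vCPU)
vm7 (19 vCPU) → host 4 (remaining 29 vCPU)
vm8 (17 vCPU) → host 4 (remaining 12 vCPU)
vm9 (19 vCPU) → host 5 (remaining 29 vCPU)
vm10 (16 vCPU) → host 5 (remaining 13 vCPU)
vm11 (18 vCPU) → host 6 (remaining 30 vCPU)
vm12 (17 vCPU) → host 6 (remaining 13 vCPU)
vm13 (20 vCPU) → host 7 (remaining 28 vCPU)
vm14 (16 vCPU) → host 7 (remaining 12 vCPU)
vm15 (19 vCPU) → host 8 (remaining 29 vCPU)
vm16 (19 vCPU) → host 8 (remaining 10 vCPU)
vm17 (17 vCPU) → host 9 (remaining 31 vCPU)
vm18 (16 vCPU) → host 9 (remaining 15 vCPU)

9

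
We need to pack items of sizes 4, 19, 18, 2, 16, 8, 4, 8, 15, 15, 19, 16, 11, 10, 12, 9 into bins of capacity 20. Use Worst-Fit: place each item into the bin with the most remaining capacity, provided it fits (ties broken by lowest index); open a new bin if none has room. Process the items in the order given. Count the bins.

bin 1: place 4, 16 left
bin 2: place 19, 1 left
bin 3: place 18, 2 left
bin 1: place 2, 14 left
bin 4: place 16, 4 left
bin 1: place 8, 6 left
bin 1: place 4, 2 left
bin 5: place 8, 12 left
bin 6: place 15, 5 left
bin 7: place 15, 5 left
bin 8: place 19, 1 left
bin 9: place 16, 4 left
bin 5: place 11, 1 left
bin 10: place 10, 10 left
bin 11: place 12, 8 left
bin 10: place 9, 1 left

11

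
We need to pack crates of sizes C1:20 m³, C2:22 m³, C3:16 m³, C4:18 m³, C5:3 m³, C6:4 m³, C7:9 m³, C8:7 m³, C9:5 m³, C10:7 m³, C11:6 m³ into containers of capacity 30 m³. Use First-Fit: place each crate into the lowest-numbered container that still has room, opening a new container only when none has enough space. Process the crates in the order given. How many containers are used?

5

container 1: place C1 (20 m³), 10 m³ left
container 2: place C2 (22 m³), 8 m³ left
container 3: place C3 (16 m³), 14 m³ left
container 4: place C4 (18 m³), 12 m³ left
container 1: place C5 (3 m³), 7 m³ left
container 1: place C6 (4 m³), 3 m³ left
container 3: place C7 (9 m³), 5 m³ left
container 2: place C8 (7 m³), 1 m³ left
container 3: place C9 (5 m³), 0 m³ left
container 4: place C10 (7 m³), 5 m³ left
container 5: place C11 (6 m³), 24 m³ left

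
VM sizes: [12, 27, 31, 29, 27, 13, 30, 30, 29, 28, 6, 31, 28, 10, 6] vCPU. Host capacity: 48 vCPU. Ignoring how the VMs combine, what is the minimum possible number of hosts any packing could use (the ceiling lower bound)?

Total size = 12 + 27 + 31 + 29 + 27 + 13 + 30 + 30 + 29 + 28 + 6 + 31 + 28 + 10 + 6 = 337 vCPU.
⌈337 / 48⌉ = 8.

8 hosts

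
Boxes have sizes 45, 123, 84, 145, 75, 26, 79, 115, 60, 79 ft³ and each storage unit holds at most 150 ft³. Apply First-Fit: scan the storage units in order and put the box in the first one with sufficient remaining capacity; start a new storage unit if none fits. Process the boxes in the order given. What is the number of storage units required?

Put 45 ft³ in storage unit 1; 105 ft³ remain.
Put 123 ft³ in storage unit 2; 27 ft³ remain.
Put 84 ft³ in storage unit 1; 21 ft³ remain.
Put 145 ft³ in storage unit 3; 5 ft³ remain.
Put 75 ft³ in storage unit 4; 75 ft³ remain.
Put 26 ft³ in storage unit 2; 1 ft³ remain.
Put 79 ft³ in storage unit 5; 71 ft³ remain.
Put 115 ft³ in storage unit 6; 35 ft³ remain.
Put 60 ft³ in storage unit 4; 15 ft³ remain.
Put 79 ft³ in storage unit 7; 71 ft³ remain.

7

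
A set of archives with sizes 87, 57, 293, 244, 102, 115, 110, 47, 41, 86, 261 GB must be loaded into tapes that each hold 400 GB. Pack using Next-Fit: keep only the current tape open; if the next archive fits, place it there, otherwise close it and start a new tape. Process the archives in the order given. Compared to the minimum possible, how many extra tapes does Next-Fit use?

1

Next-Fit: [87,57] [293] [244,102] [115,110,47,41,86] [261] → 5 tapes.
Total size 1443 GB; any packing needs at least ⌈1443/400⌉ = 4 tapes.
An optimal packing achieves that bound: [293,102] [261,115] [244,110,41] [87,86,57,47] → 4 tapes.
Excess: 5 − 4 = 1.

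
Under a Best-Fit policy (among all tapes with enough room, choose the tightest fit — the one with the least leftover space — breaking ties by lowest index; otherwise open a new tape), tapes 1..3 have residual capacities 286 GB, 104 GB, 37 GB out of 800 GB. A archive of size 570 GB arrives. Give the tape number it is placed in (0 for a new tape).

No tape has ≥ 570 GB free, so a new tape is opened.

0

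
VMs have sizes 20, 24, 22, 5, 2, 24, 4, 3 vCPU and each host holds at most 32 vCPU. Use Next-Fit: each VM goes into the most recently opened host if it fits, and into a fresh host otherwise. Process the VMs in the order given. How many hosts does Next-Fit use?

host 1: place 20 vCPU, 12 vCPU left
host 2: place 24 vCPU, 8 vCPU left
host 3: place 22 vCPU, 10 vCPU left
host 3: place 5 vCPU, 5 vCPU left
host 3: place 2 vCPU, 3 vCPU left
host 4: place 24 vCPU, 8 vCPU left
host 4: place 4 vCPU, 4 vCPU left
host 4: place 3 vCPU, 1 vCPU left
Final hosts: [20] [24] [22,5,2] [24,4,3].

4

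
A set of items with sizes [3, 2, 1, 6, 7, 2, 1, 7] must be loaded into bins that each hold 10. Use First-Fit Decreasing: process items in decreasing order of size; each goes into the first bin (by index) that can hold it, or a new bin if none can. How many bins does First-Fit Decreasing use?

3

Sorted descending: 7, 7, 6, 3, 2, 2, 1, 1.
bin 1: place 7, 3 left
bin 2: place 7, 3 left
bin 3: place 6, 4 left
bin 1: place 3, 0 left
bin 2: place 2, 1 left
bin 3: place 2, 2 left
bin 2: place 1, 0 left
bin 3: place 1, 1 left
Final bins: [7,3] [7,2,1] [6,2,1].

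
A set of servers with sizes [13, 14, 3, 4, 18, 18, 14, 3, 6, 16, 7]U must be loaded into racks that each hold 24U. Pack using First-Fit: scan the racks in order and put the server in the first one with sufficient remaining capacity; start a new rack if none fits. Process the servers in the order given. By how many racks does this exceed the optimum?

0

First-Fit: [13,3,4,3] [14,6] [18] [18] [14,7] [16] → 6 racks.
6 servers exceed 12U (half the capacity), and no two of those can share a rack, so at least 6 racks are needed.
So 6 is already optimal.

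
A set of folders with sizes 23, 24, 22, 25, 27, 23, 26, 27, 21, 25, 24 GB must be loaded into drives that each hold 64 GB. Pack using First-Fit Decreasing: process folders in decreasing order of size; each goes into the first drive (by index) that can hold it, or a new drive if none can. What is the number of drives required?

6

Sorted descending: 27, 27, 26, 25, 25, 24, 24, 23, 23, 22, 21.
drive 1: place 27 GB, 37 GB left
drive 1: place 27 GB, 10 GB left
drive 2: place 26 GB, 38 GB left
drive 2: place 25 GB, 13 GB left
drive 3: place 25 GB, 39 GB left
drive 3: place 24 GB, 15 GB left
drive 4: place 24 GB, 40 GB left
drive 4: place 23 GB, 17 GB left
drive 5: place 23 GB, 41 GB left
drive 5: place 22 GB, 19 GB left
drive 6: place 21 GB, 43 GB left
Final drives: [27,27] [26,25] [25,24] [24,23] [23,22] [21].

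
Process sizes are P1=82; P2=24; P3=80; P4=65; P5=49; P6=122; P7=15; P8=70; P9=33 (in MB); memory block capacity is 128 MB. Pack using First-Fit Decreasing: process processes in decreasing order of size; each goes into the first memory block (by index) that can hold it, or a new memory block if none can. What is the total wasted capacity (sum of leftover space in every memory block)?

Sorted descending: 122, 82, 80, 70, 65, 49, 33, 24, 15.
122 MB → memory block 1 (remaining 6 MB)
82 MB → memory block 2 (remaining 46 MB)
80 MB → memory block 3 (remaining 48 MB)
70 MB → memory block 4 (remaining 58 MB)
65 MB → memory block 5 (remaining 63 MB)
49 MB → memory block 4 (remaining 9 MB)
33 MB → memory block 2 (remaining 13 MB)
24 MB → memory block 3 (remaining 24 MB)
15 MB → memory block 3 (remaining 9 MB)
5 memory blocks × 128 MB = 640 MB; used 540 MB; unused 100 MB.

100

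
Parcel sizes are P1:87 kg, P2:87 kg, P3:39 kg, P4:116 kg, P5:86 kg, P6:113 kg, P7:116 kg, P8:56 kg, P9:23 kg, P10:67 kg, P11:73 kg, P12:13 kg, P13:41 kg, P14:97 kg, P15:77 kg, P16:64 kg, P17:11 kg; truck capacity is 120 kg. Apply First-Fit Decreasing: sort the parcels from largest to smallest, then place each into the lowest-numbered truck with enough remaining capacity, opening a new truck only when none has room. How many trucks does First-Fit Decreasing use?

Sorted descending: 116, 116, 113, 97, 87, 87, 86, 77, 73, 67, 64, 56, 41, 39, 23, 13, 11.
truck 1: place 116 kg, 4 kg left
truck 2: place 116 kg, 4 kg left
truck 3: place 113 kg, 7 kg left
truck 4: place 97 kg, 23 kg left
truck 5: place 87 kg, 33 kg left
truck 6: place 87 kg, 33 kg left
truck 7: place 86 kg, 34 kg left
truck 8: place 77 kg, 43 kg left
truck 9: place 73 kg, 47 kg left
truck 10: place 67 kg, 53 kg left
truck 11: place 64 kg, 56 kg left
truck 11: place 56 kg, 0 kg left
truck 8: place 41 kg, 2 kg left
truck 9: place 39 kg, 8 kg left
truck 4: place 23 kg, 0 kg left
truck 5: place 13 kg, 20 kg left
truck 5: place 11 kg, 9 kg left
Final trucks: [116] [116] [113] [97,23] [87,13,11] [87] [86] [77,41] [73,39] [67] [64,56].

11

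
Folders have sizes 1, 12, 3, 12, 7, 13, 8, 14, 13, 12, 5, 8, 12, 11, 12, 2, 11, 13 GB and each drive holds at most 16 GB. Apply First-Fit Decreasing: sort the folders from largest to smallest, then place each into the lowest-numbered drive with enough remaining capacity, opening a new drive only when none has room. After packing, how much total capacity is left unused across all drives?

39

Sorted descending: 14, 13, 13, 13, 12, 12, 12, 12, 12, 11, 11, 8, 8, 7, 5, 3, 2, 1.
drive 1: place 14 GB, 2 GB left
drive 2: place 13 GB, 3 GB left
drive 3: place 13 GB, 3 GB left
drive 4: place 13 GB, 3 GB left
drive 5: place 12 GB, 4 GB left
drive 6: place 12 GB, 4 GB left
drive 7: place 12 GB, 4 GB left
drive 8: place 12 GB, 4 GB left
drive 9: place 12 GB, 4 GB left
drive 10: place 11 GB, 5 GB left
drive 11: place 11 GB, 5 GB left
drive 12: place 8 GB, 8 GB left
drive 12: place 8 GB, 0 GB left
drive 13: place 7 GB, 9 GB left
drive 10: place 5 GB, 0 GB left
drive 2: place 3 GB, 0 GB left
drive 1: place 2 GB, 0 GB left
drive 3: place 1 GB, 2 GB left
13 drives × 16 GB = 208 GB; used 169 GB; unused 39 GB.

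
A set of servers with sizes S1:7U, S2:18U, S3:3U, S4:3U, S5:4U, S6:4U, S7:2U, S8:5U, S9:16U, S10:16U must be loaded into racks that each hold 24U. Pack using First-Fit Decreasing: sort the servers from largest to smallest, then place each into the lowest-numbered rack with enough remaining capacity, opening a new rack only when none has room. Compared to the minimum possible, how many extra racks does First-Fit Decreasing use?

First-Fit Decreasing: [18,5] [16,7] [16,4,4] [3,3,2] → 4 racks.
Total size 78U; any packing needs at least ⌈78/24⌉ = 4 racks.
So 4 is already optimal.

0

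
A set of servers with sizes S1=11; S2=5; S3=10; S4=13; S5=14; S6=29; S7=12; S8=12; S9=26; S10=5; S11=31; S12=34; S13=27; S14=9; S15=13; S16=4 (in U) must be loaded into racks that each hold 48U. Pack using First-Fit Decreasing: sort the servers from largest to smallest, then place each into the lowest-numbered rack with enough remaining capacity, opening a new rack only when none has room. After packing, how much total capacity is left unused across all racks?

Sorted descending: 34, 31, 29, 27, 26, 14, 13, 13, 12, 12, 11, 10, 9, 5, 5, 4.
rack 1: place 34U, 14U left
rack 2: place 31U, 17U left
rack 3: place 29U, 19U left
rack 4: place 27U, 21U left
rack 5: place 26U, 22U left
rack 1: place 14U, 0U left
rack 2: place 13U, 4U left
rack 3: place 13U, 6U left
rack 4: place 12U, 9U left
rack 5: place 12U, 10U left
rack 6: place 11U, 37U left
rack 5: place 10U, 0U left
rack 4: place 9U, 0U left
rack 3: place 5U, 1U left
rack 6: place 5U, 32U left
rack 2: place 4U, 0U left
6 racks × 48U = 288U; used 255U; unused 33U.

33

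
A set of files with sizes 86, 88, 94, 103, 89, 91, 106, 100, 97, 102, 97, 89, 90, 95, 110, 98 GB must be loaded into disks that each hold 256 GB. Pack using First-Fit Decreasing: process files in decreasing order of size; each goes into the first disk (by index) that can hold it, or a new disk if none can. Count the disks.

8

Sorted descending: 110, 106, 103, 102, 100, 98, 97, 97, 95, 94, 91, 90, 89, 89, 88, 86.
Put 110 GB in disk 1; 146 GB remain.
Put 106 GB in disk 1; 40 GB remain.
Put 103 GB in disk 2; 153 GB remain.
Put 102 GB in disk 2; 51 GB remain.
Put 100 GB in disk 3; 156 GB remain.
Put 98 GB in disk 3; 58 GB remain.
Put 97 GB in disk 4; 159 GB remain.
Put 97 GB in disk 4; 62 GB remain.
Put 95 GB in disk 5; 161 GB remain.
Put 94 GB in disk 5; 67 GB remain.
Put 91 GB in disk 6; 165 GB remain.
Put 90 GB in disk 6; 75 GB remain.
Put 89 GB in disk 7; 167 GB remain.
Put 89 GB in disk 7; 78 GB remain.
Put 88 GB in disk 8; 168 GB remain.
Put 86 GB in disk 8; 82 GB remain.
Final disks: [110,106] [103,102] [100,98] [97,97] [95,94] [91,90] [89,89] [88,86].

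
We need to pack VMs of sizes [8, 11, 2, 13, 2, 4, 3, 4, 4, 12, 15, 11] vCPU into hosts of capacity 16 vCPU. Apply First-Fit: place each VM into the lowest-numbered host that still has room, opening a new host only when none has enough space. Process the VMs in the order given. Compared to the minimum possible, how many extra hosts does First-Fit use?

1

First-Fit: [8,2,2,4] [11,3] [13] [4,4] [12] [15] [11] → 7 hosts.
Total size 89 vCPU; any packing needs at least ⌈89/16⌉ = 6 hosts.
An optimal packing achieves that bound: [15] [13,3] [12,4] [11,4] [11,4] [8,2,2] → 6 hosts.
Excess: 7 − 6 = 1.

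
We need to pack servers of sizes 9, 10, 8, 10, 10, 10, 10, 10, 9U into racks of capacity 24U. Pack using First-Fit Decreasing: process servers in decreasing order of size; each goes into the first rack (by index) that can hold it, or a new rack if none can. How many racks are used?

5

Sorted descending: 10, 10, 10, 10, 10, 10, 9, 9, 8.
10U → rack 1 (remaining 14U)
10U → rack 1 (remaining 4U)
10U → rack 2 (remaining 14U)
10U → rack 2 (remaining 4U)
10U → rack 3 (remaining 14U)
10U → rack 3 (remaining 4U)
9U → rack 4 (remaining 15U)
9U → rack 4 (remaining 6U)
8U → rack 5 (remaining 16U)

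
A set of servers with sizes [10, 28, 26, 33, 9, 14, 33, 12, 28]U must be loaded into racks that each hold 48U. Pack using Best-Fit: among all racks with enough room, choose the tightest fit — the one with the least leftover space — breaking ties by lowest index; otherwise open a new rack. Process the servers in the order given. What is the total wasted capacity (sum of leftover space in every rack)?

47

rack 1: place 10U, 38U left
rack 1: place 28U, 10U left
rack 2: place 26U, 22U left
rack 3: place 33U, 15U left
rack 1: place 9U, 1U left
rack 3: place 14U, 1U left
rack 4: place 33U, 15U left
rack 4: place 12U, 3U left
rack 5: place 28U, 20U left
5 racks × 48U = 240U; used 193U; unused 47U.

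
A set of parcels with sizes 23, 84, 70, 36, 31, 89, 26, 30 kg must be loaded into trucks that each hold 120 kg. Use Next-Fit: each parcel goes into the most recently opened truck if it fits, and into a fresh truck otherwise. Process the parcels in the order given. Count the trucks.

4

truck 1: place 23 kg, 97 kg left
truck 1: place 84 kg, 13 kg left
truck 2: place 70 kg, 50 kg left
truck 2: place 36 kg, 14 kg left
truck 3: place 31 kg, 89 kg left
truck 3: place 89 kg, 0 kg left
truck 4: place 26 kg, 94 kg left
truck 4: place 30 kg, 64 kg left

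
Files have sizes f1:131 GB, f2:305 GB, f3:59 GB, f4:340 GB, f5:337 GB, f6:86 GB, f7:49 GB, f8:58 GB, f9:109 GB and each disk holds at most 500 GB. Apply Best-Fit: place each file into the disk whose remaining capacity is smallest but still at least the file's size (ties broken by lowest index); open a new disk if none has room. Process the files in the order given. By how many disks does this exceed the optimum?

1

Best-Fit: [131,305,59] [340,86,49] [337,58] [109] → 4 disks.
Total size 1474 GB; any packing needs at least ⌈1474/500⌉ = 3 disks.
An optimal packing achieves that bound: [340,109,49] [337,86,59] [305,131,58] → 3 disks.
Excess: 4 − 3 = 1.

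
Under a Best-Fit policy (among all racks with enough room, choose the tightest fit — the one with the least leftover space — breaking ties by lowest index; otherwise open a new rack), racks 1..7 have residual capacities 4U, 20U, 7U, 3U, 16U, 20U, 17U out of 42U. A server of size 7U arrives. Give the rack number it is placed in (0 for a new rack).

Racks with room: rack 2 (20U), rack 3 (7U), rack 5 (16U), rack 6 (20U), rack 7 (17U).
Tightest fit is rack 3 with 7U free.

3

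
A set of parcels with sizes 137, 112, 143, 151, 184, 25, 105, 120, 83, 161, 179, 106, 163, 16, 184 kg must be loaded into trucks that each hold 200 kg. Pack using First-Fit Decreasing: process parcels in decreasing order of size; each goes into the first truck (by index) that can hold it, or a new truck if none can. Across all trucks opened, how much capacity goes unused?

Sorted descending: 184, 184, 179, 163, 161, 151, 143, 137, 120, 112, 106, 105, 83, 25, 16.
184 kg → truck 1 (remaining 16 kg)
184 kg → truck 2 (remaining 16 kg)
179 kg → truck 3 (remaining 21 kg)
163 kg → truck 4 (remaining 37 kg)
161 kg → truck 5 (remaining 39 kg)
151 kg → truck 6 (remaining 49 kg)
143 kg → truck 7 (remaining 57 kg)
137 kg → truck 8 (remaining 63 kg)
120 kg → truck 9 (remaining 80 kg)
112 kg → truck 10 (remaining 88 kg)
106 kg → truck 11 (remaining 94 kg)
105 kg → truck 12 (remaining 95 kg)
83 kg → truck 10 (remaining 5 kg)
25 kg → truck 4 (remaining 12 kg)
16 kg → truck 1 (remaining 0 kg)
12 trucks × 200 kg = 2400 kg; used 1869 kg; unused 531 kg.

531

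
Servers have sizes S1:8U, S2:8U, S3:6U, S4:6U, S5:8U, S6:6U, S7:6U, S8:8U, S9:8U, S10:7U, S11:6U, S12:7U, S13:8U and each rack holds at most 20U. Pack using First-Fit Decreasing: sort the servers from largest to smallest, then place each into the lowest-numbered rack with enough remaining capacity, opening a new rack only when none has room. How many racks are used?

6 racks

Sorted descending: 8, 8, 8, 8, 8, 8, 7, 7, 6, 6, 6, 6, 6.
rack 1: place 8U, 12U left
rack 1: place 8U, 4U left
rack 2: place 8U, 12U left
rack 2: place 8U, 4U left
rack 3: place 8U, 12U left
rack 3: place 8U, 4U left
rack 4: place 7U, 13U left
rack 4: place 7U, 6U left
rack 4: place 6U, 0U left
rack 5: place 6U, 14U left
rack 5: place 6U, 8U left
rack 5: place 6U, 2U left
rack 6: place 6U, 14U left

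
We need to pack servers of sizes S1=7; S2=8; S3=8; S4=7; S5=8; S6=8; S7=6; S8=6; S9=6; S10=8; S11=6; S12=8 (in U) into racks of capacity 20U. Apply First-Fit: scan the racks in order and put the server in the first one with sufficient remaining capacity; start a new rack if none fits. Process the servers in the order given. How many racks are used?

6

rack 1: place S1 (7U), 13U left
rack 1: place S2 (8U), 5U left
rack 2: place S3 (8U), 12U left
rack 2: place S4 (7U), 5U left
rack 3: place S5 (8U), 12U left
rack 3: place S6 (8U), 4U left
rack 4: place S7 (6U), 14U left
rack 4: place S8 (6U), 8U left
rack 4: place S9 (6U), 2U left
rack 5: place S10 (8U), 12U left
rack 5: place S11 (6U), 6U left
rack 6: place S12 (8U), 12U left
Final racks: [7,8] [8,7] [8,8] [6,6,6] [8,6] [8].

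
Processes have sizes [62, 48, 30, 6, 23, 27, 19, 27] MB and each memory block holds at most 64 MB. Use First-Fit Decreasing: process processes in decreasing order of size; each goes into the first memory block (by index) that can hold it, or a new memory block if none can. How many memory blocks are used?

Sorted descending: 62, 48, 30, 27, 27, 23, 19, 6.
62 MB → memory block 1 (remaining 2 MB)
48 MB → memory block 2 (remaining 16 MB)
30 MB → memory block 3 (remaining 34 MB)
27 MB → memory block 3 (remaining 7 MB)
27 MB → memory block 4 (remaining 37 MB)
23 MB → memory block 4 (remaining 14 MB)
19 MB → memory block 5 (remaining 45 MB)
6 MB → memory block 2 (remaining 10 MB)
Final memory blocks: [62] [48,6] [30,27] [27,23] [19].

5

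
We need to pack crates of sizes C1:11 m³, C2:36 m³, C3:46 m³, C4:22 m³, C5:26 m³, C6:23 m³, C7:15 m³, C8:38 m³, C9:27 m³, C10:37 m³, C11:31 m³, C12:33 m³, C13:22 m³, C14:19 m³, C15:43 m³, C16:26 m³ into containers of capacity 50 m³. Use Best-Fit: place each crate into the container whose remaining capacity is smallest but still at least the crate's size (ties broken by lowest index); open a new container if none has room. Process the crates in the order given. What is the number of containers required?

11 containers

container 1: place C1 (11 m³), 39 m³ left
container 1: place C2 (36 m³), 3 m³ left
container 2: place C3 (46 m³), 4 m³ left
container 3: place C4 (22 m³), 28 m³ left
container 3: place C5 (26 m³), 2 m³ left
container 4: place C6 (23 m³), 27 m³ left
container 4: place C7 (15 m³), 12 m³ left
container 5: place C8 (38 m³), 12 m³ left
container 6: place C9 (27 m³), 23 m³ left
container 7: place C10 (37 m³), 13 m³ left
container 8: place C11 (31 m³), 19 m³ left
container 9: place C12 (33 m³), 17 m³ left
container 6: place C13 (22 m³), 1 m³ left
container 8: place C14 (19 m³), 0 m³ left
container 10: place C15 (43 m³), 7 m³ left
container 11: place C16 (26 m³), 24 m³ left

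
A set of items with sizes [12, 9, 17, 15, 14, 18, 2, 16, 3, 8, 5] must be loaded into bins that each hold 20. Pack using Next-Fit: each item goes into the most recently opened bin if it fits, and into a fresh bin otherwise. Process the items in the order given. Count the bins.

bin 1: place 12, 8 left
bin 2: place 9, 11 left
bin 3: place 17, 3 left
bin 4: place 15, 5 left
bin 5: place 14, 6 left
bin 6: place 18, 2 left
bin 6: place 2, 0 left
bin 7: place 16, 4 left
bin 7: place 3, 1 left
bin 8: place 8, 12 left
bin 8: place 5, 7 left

8 bins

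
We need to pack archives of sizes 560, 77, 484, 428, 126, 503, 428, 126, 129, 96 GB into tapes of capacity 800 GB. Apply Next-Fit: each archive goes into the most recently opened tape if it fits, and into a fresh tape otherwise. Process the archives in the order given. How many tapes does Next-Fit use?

tape 1: place 560 GB, 240 GB left
tape 1: place 77 GB, 163 GB left
tape 2: place 484 GB, 316 GB left
tape 3: place 428 GB, 372 GB left
tape 3: place 126 GB, 246 GB left
tape 4: place 503 GB, 297 GB left
tape 5: place 428 GB, 372 GB left
tape 5: place 126 GB, 246 GB left
tape 5: place 129 GB, 117 GB left
tape 5: place 96 GB, 21 GB left
Final tapes: [560,77] [484] [428,126] [503] [428,126,129,96].

5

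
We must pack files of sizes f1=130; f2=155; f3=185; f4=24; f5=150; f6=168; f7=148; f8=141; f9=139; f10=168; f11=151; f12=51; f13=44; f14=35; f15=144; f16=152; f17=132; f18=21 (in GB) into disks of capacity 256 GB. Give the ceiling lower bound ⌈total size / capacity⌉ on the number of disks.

Total size = 130 + 155 + 185 + 24 + 150 + 168 + 148 + 141 + 139 + 168 + 151 + 51 + 44 + 35 + 144 + 152 + 132 + 21 = 2138 GB.
⌈2138 / 256⌉ = 9.

9 disks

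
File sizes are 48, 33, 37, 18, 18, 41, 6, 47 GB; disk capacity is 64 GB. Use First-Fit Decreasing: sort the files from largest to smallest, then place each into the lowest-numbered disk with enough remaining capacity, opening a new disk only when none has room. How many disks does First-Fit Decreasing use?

Sorted descending: 48, 47, 41, 37, 33, 18, 18, 6.
Put 48 GB in disk 1; 16 GB remain.
Put 47 GB in disk 2; 17 GB remain.
Put 41 GB in disk 3; 23 GB remain.
Put 37 GB in disk 4; 27 GB remain.
Put 33 GB in disk 5; 31 GB remain.
Put 18 GB in disk 3; 5 GB remain.
Put 18 GB in disk 4; 9 GB remain.
Put 6 GB in disk 1; 10 GB remain.

5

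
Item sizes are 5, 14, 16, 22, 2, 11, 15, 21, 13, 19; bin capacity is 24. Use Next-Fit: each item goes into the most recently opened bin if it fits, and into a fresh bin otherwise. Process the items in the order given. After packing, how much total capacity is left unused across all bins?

bin 1: place 5, 19 left
bin 1: place 14, 5 left
bin 2: place 16, 8 left
bin 3: place 22, 2 left
bin 3: place 2, 0 left
bin 4: place 11, 13 left
bin 5: place 15, 9 left
bin 6: place 21, 3 left
bin 7: place 13, 11 left
bin 8: place 19, 5 left
8 bins × 24 = 192; used 138; unused 54.

54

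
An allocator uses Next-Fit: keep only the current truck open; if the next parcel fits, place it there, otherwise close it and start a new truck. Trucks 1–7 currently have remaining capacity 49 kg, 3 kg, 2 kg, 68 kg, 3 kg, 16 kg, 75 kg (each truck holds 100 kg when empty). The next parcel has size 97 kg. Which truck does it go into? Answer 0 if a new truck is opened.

0

Next-Fit only looks at truck 7, which has 75 kg free.
97 kg does not fit, so a new truck is opened.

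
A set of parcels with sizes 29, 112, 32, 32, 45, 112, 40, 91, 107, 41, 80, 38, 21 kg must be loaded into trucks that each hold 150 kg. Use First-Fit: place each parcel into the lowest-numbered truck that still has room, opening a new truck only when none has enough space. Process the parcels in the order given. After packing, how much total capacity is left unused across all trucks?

29 kg → truck 1 (remaining 121 kg)
112 kg → truck 1 (remaining 9 kg)
32 kg → truck 2 (remaining 118 kg)
32 kg → truck 2 (remaining 86 kg)
45 kg → truck 2 (remaining 41 kg)
112 kg → truck 3 (remaining 38 kg)
40 kg → truck 2 (remaining 1 kg)
91 kg → truck 4 (remaining 59 kg)
107 kg → truck 5 (remaining 43 kg)
41 kg → truck 4 (remaining 18 kg)
80 kg → truck 6 (remaining 70 kg)
38 kg → truck 3 (remaining 0 kg)
21 kg → truck 5 (remaining 22 kg)
6 trucks × 150 kg = 900 kg; used 780 kg; unused 120 kg.

120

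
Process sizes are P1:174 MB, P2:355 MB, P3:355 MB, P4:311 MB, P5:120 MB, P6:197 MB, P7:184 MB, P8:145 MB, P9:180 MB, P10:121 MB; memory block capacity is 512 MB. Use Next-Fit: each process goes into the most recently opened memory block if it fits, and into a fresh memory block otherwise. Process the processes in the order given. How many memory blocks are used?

6

Put P1 (174 MB) in memory block 1; 338 MB remain.
Put P2 (355 MB) in memory block 2; 157 MB remain.
Put P3 (355 MB) in memory block 3; 157 MB remain.
Put P4 (311 MB) in memory block 4; 201 MB remain.
Put P5 (120 MB) in memory block 4; 81 MB remain.
Put P6 (197 MB) in memory block 5; 315 MB remain.
Put P7 (184 MB) in memory block 5; 131 MB remain.
Put P8 (145 MB) in memory block 6; 367 MB remain.
Put P9 (180 MB) in memory block 6; 187 MB remain.
Put P10 (121 MB) in memory block 6; 66 MB remain.
Final memory blocks: [174] [355] [355] [311,120] [197,184] [145,180,121].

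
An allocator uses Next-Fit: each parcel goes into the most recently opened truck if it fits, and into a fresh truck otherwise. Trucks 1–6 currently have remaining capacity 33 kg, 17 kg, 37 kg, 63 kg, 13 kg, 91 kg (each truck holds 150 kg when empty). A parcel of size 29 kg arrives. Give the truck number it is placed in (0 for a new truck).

6

Next-Fit only looks at truck 6, which has 91 kg free.
29 kg fits there.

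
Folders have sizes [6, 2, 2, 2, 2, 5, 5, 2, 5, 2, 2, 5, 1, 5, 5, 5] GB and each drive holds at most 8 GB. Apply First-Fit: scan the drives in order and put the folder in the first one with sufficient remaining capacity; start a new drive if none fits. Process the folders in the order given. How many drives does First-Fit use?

9

drive 1: place 6 GB, 2 GB left
drive 1: place 2 GB, 0 GB left
drive 2: place 2 GB, 6 GB left
drive 2: place 2 GB, 4 GB left
drive 2: place 2 GB, 2 GB left
drive 3: place 5 GB, 3 GB left
drive 4: place 5 GB, 3 GB left
drive 2: place 2 GB, 0 GB left
drive 5: place 5 GB, 3 GB left
drive 3: place 2 GB, 1 GB left
drive 4: place 2 GB, 1 GB left
drive 6: place 5 GB, 3 GB left
drive 3: place 1 GB, 0 GB left
drive 7: place 5 GB, 3 GB left
drive 8: place 5 GB, 3 GB left
drive 9: place 5 GB, 3 GB left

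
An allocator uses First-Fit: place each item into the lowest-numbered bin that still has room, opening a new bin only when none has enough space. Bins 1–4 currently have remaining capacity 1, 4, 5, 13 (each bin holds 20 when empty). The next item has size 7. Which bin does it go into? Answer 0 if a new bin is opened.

4

Bins with room: bin 4 (13).
The first with room is bin 4.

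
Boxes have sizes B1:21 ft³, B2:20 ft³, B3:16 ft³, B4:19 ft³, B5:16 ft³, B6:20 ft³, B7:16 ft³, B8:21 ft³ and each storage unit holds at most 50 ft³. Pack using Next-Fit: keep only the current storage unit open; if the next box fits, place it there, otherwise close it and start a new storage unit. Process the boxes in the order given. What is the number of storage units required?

4 storage units

storage unit 1: place B1 (21 ft³), 29 ft³ left
storage unit 1: place B2 (20 ft³), 9 ft³ left
storage unit 2: place B3 (16 ft³), 34 ft³ left
storage unit 2: place B4 (19 ft³), 15 ft³ left
storage unit 3: place B5 (16 ft³), 34 ft³ left
storage unit 3: place B6 (20 ft³), 14 ft³ left
storage unit 4: place B7 (16 ft³), 34 ft³ left
storage unit 4: place B8 (21 ft³), 13 ft³ left
Final storage units: [21,20] [16,19] [16,20] [16,21].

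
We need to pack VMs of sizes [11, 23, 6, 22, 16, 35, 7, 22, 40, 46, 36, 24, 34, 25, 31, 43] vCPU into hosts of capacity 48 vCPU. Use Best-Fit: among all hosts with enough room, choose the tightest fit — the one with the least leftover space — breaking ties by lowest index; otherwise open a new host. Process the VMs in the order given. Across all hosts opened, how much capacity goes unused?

107

11 vCPU → host 1 (remaining 37 vCPU)
23 vCPU → host 1 (remaining 14 vCPU)
6 vCPU → host 1 (remaining 8 vCPU)
22 vCPU → host 2 (remaining 26 vCPU)
16 vCPU → host 2 (remaining 10 vCPU)
35 vCPU → host 3 (remaining 13 vCPU)
7 vCPU → host 1 (remaining 1 vCPU)
22 vCPU → host 4 (remaining 26 vCPU)
40 vCPU → host 5 (remaining 8 vCPU)
46 vCPU → host 6 (remaining 2 vCPU)
36 vCPU → host 7 (remaining 12 vCPU)
24 vCPU → host 4 (remaining 2 vCPU)
34 vCPU → host 8 (remaining 14 vCPU)
25 vCPU → host 9 (remaining 23 vCPU)
31 vCPU → host 10 (remaining 17 vCPU)
43 vCPU → host 11 (remaining 5 vCPU)
11 hosts × 48 vCPU = 528 vCPU; used 421 vCPU; unused 107 vCPU.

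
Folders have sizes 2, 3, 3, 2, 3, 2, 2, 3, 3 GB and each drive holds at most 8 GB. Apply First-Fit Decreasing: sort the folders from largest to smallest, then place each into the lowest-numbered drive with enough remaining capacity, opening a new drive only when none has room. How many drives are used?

3 drives

Sorted descending: 3, 3, 3, 3, 3, 2, 2, 2, 2.
3 GB → drive 1 (remaining 5 GB)
3 GB → drive 1 (remaining 2 GB)
3 GB → drive 2 (remaining 5 GB)
3 GB → drive 2 (remaining 2 GB)
3 GB → drive 3 (remaining 5 GB)
2 GB → drive 1 (remaining 0 GB)
2 GB → drive 2 (remaining 0 GB)
2 GB → drive 3 (remaining 3 GB)
2 GB → drive 3 (remaining 1 GB)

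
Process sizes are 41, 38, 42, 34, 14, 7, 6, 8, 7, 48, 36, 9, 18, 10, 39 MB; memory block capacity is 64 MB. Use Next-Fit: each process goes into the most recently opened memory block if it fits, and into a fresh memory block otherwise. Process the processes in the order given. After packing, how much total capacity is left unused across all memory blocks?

41 MB → memory block 1 (remaining 23 MB)
38 MB → memory block 2 (remaining 26 MB)
42 MB → memory block 3 (remaining 22 MB)
34 MB → memory block 4 (remaining 30 MB)
14 MB → memory block 4 (remaining 16 MB)
7 MB → memory block 4 (remaining 9 MB)
6 MB → memory block 4 (remaining 3 MB)
8 MB → memory block 5 (remaining 56 MB)
7 MB → memory block 5 (remaining 49 MB)
48 MB → memory block 5 (remaining 1 MB)
36 MB → memory block 6 (remaining 28 MB)
9 MB → memory block 6 (remaining 19 MB)
18 MB → memory block 6 (remaining 1 MB)
10 MB → memory block 7 (remaining 54 MB)
39 MB → memory block 7 (remaining 15 MB)
7 memory blocks × 64 MB = 448 MB; used 357 MB; unused 91 MB.

91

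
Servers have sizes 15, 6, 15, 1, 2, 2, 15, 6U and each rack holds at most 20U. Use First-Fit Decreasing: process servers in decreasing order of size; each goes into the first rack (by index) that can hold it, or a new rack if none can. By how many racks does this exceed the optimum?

First-Fit Decreasing: [15,2,2,1] [15] [15] [6,6] → 4 racks.
Total size 62U; any packing needs at least ⌈62/20⌉ = 4 racks.
So 4 is already optimal.

0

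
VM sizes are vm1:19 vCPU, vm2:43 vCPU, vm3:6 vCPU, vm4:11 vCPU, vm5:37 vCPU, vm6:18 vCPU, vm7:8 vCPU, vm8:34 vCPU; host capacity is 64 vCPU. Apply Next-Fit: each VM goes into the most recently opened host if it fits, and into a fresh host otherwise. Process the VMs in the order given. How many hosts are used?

Put vm1 (19 vCPU) in host 1; 45 vCPU remain.
Put vm2 (43 vCPU) in host 1; 2 vCPU remain.
Put vm3 (6 vCPU) in host 2; 58 vCPU remain.
Put vm4 (11 vCPU) in host 2; 47 vCPU remain.
Put vm5 (37 vCPU) in host 2; 10 vCPU remain.
Put vm6 (18 vCPU) in host 3; 46 vCPU remain.
Put vm7 (8 vCPU) in host 3; 38 vCPU remain.
Put vm8 (34 vCPU) in host 3; 4 vCPU remain.
Final hosts: [19,43] [6,11,37] [18,8,34].

3 hosts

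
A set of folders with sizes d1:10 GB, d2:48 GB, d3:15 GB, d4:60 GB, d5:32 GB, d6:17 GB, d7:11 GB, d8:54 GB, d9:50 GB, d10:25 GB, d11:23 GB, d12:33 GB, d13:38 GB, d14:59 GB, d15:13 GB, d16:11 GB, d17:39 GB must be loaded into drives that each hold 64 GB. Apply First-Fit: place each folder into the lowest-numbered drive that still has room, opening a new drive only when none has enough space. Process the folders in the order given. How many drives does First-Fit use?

10

Put d1 (10 GB) in drive 1; 54 GB remain.
Put d2 (48 GB) in drive 1; 6 GB remain.
Put d3 (15 GB) in drive 2; 49 GB remain.
Put d4 (60 GB) in drive 3; 4 GB remain.
Put d5 (32 GB) in drive 2; 17 GB remain.
Put d6 (17 GB) in drive 2; 0 GB remain.
Put d7 (11 GB) in drive 4; 53 GB remain.
Put d8 (54 GB) in drive 5; 10 GB remain.
Put d9 (50 GB) in drive 4; 3 GB remain.
Put d10 (25 GB) in drive 6; 39 GB remain.
Put d11 (23 GB) in drive 6; 16 GB remain.
Put d12 (33 GB) in drive 7; 31 GB remain.
Put d13 (38 GB) in drive 8; 26 GB remain.
Put d14 (59 GB) in drive 9; 5 GB remain.
Put d15 (13 GB) in drive 6; 3 GB remain.
Put d16 (11 GB) in drive 7; 20 GB remain.
Put d17 (39 GB) in drive 10; 25 GB remain.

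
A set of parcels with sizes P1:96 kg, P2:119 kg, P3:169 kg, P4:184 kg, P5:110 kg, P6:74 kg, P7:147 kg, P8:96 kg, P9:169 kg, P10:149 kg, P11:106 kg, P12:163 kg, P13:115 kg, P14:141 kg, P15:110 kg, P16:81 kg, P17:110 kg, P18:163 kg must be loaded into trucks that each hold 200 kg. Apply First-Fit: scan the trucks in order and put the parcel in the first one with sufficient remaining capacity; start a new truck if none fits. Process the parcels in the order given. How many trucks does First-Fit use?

Put P1 (96 kg) in truck 1; 104 kg remain.
Put P2 (119 kg) in truck 2; 81 kg remain.
Put P3 (169 kg) in truck 3; 31 kg remain.
Put P4 (184 kg) in truck 4; 16 kg remain.
Put P5 (110 kg) in truck 5; 90 kg remain.
Put P6 (74 kg) in truck 1; 30 kg remain.
Put P7 (147 kg) in truck 6; 53 kg remain.
Put P8 (96 kg) in truck 7; 104 kg remain.
Put P9 (169 kg) in truck 8; 31 kg remain.
Put P10 (149 kg) in truck 9; 51 kg remain.
Put P11 (106 kg) in truck 10; 94 kg remain.
Put P12 (163 kg) in truck 11; 37 kg remain.
Put P13 (115 kg) in truck 12; 85 kg remain.
Put P14 (141 kg) in truck 13; 59 kg remain.
Put P15 (110 kg) in truck 14; 90 kg remain.
Put P16 (81 kg) in truck 2; 0 kg remain.
Put P17 (110 kg) in truck 15; 90 kg remain.
Put P18 (163 kg) in truck 16; 37 kg remain.

16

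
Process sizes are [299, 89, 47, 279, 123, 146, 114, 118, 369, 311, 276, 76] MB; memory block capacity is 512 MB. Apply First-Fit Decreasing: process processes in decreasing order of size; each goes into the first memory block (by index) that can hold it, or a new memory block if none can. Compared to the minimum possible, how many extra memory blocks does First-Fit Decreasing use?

First-Fit Decreasing: [369,123] [311,146,47] [299,118,89] [279,114,76] [276] → 5 memory blocks.
Total size 2247 MB; any packing needs at least ⌈2247/512⌉ = 5 memory blocks.
So 5 is already optimal.

0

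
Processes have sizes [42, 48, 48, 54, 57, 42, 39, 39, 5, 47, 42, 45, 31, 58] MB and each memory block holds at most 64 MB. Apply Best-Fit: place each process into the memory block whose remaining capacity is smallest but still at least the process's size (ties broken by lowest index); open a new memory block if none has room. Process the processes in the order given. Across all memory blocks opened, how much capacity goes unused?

memory block 1: place 42 MB, 22 MB left
memory block 2: place 48 MB, 16 MB left
memory block 3: place 48 MB, 16 MB left
memory block 4: place 54 MB, 10 MB left
memory block 5: place 57 MB, 7 MB left
memory block 6: place 42 MB, 22 MB left
memory block 7: place 39 MB, 25 MB left
memory block 8: place 39 MB, 25 MB left
memory block 5: place 5 MB, 2 MB left
memory block 9: place 47 MB, 17 MB left
memory block 10: place 42 MB, 22 MB left
memory block 11: place 45 MB, 19 MB left
memory block 12: place 31 MB, 33 MB left
memory block 13: place 58 MB, 6 MB left
13 memory blocks × 64 MB = 832 MB; used 597 MB; unused 235 MB.

235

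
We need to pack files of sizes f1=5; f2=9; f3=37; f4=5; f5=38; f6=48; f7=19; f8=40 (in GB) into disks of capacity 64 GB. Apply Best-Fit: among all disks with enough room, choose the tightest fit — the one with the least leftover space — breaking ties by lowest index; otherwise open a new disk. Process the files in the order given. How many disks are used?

4

disk 1: place f1 (5 GB), 59 GB left
disk 1: place f2 (9 GB), 50 GB left
disk 1: place f3 (37 GB), 13 GB left
disk 1: place f4 (5 GB), 8 GB left
disk 2: place f5 (38 GB), 26 GB left
disk 3: place f6 (48 GB), 16 GB left
disk 2: place f7 (19 GB), 7 GB left
disk 4: place f8 (40 GB), 24 GB left
Final disks: [5,9,37,5] [38,19] [48] [40].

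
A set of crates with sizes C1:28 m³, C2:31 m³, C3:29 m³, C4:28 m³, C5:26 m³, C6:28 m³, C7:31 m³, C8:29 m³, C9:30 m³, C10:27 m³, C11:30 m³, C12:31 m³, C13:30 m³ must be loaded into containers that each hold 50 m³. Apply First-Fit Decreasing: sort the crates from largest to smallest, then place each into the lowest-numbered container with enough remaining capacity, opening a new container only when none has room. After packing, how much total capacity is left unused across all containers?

272

Sorted descending: 31, 31, 31, 30, 30, 30, 29, 29, 28, 28, 28, 27, 26.
Put 31 m³ in container 1; 19 m³ remain.
Put 31 m³ in container 2; 19 m³ remain.
Put 31 m³ in container 3; 19 m³ remain.
Put 30 m³ in container 4; 20 m³ remain.
Put 30 m³ in container 5; 20 m³ remain.
Put 30 m³ in container 6; 20 m³ remain.
Put 29 m³ in container 7; 21 m³ remain.
Put 29 m³ in container 8; 21 m³ remain.
Put 28 m³ in container 9; 22 m³ remain.
Put 28 m³ in container 10; 22 m³ remain.
Put 28 m³ in container 11; 22 m³ remain.
Put 27 m³ in container 12; 23 m³ remain.
Put 26 m³ in container 13; 24 m³ remain.
13 containers × 50 m³ = 650 m³; used 378 m³; unused 272 m³.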